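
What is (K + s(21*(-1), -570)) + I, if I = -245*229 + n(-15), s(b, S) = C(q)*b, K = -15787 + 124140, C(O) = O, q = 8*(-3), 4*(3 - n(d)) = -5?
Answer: 211025/4 ≈ 52756.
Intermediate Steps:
n(d) = 17/4 (n(d) = 3 - ¼*(-5) = 3 + 5/4 = 17/4)
q = -24
K = 108353
s(b, S) = -24*b
I = -224403/4 (I = -245*229 + 17/4 = -56105 + 17/4 = -224403/4 ≈ -56101.)
(K + s(21*(-1), -570)) + I = (108353 - 504*(-1)) - 224403/4 = (108353 - 24*(-21)) - 224403/4 = (108353 + 504) - 224403/4 = 108857 - 224403/4 = 211025/4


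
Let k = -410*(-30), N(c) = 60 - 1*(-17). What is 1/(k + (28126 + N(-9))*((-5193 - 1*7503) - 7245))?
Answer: -1/562383723 ≈ -1.7781e-9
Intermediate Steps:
N(c) = 77 (N(c) = 60 + 17 = 77)
k = 12300
1/(k + (28126 + N(-9))*((-5193 - 1*7503) - 7245)) = 1/(12300 + (28126 + 77)*((-5193 - 1*7503) - 7245)) = 1/(12300 + 28203*((-5193 - 7503) - 7245)) = 1/(12300 + 28203*(-12696 - 7245)) = 1/(12300 + 28203*(-19941)) = 1/(12300 - 562396023) = 1/(-562383723) = -1/562383723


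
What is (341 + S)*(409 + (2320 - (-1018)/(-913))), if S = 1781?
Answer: 5284966198/913 ≈ 5.7886e+6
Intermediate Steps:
(341 + S)*(409 + (2320 - (-1018)/(-913))) = (341 + 1781)*(409 + (2320 - (-1018)/(-913))) = 2122*(409 + (2320 - (-1018)*(-1)/913)) = 2122*(409 + (2320 - 1*1018/913)) = 2122*(409 + (2320 - 1018/913)) = 2122*(409 + 2117142/913) = 2122*(2490559/913) = 5284966198/913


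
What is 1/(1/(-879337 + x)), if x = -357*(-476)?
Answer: -709405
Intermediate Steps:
x = 169932
1/(1/(-879337 + x)) = 1/(1/(-879337 + 169932)) = 1/(1/(-709405)) = 1/(-1/709405) = -709405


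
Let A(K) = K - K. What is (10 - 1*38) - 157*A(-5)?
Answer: -28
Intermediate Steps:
A(K) = 0
(10 - 1*38) - 157*A(-5) = (10 - 1*38) - 157*0 = (10 - 38) + 0 = -28 + 0 = -28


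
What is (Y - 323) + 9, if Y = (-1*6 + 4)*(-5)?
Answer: -304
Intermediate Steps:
Y = 10 (Y = (-6 + 4)*(-5) = -2*(-5) = 10)
(Y - 323) + 9 = (10 - 323) + 9 = -313 + 9 = -304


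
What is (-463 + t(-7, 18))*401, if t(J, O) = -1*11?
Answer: -190074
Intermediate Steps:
t(J, O) = -11
(-463 + t(-7, 18))*401 = (-463 - 11)*401 = -474*401 = -190074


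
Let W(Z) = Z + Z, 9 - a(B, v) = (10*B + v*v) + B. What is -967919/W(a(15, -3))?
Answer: 967919/330 ≈ 2933.1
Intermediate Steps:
a(B, v) = 9 - v**2 - 11*B (a(B, v) = 9 - ((10*B + v*v) + B) = 9 - ((10*B + v**2) + B) = 9 - ((v**2 + 10*B) + B) = 9 - (v**2 + 11*B) = 9 + (-v**2 - 11*B) = 9 - v**2 - 11*B)
W(Z) = 2*Z
-967919/W(a(15, -3)) = -967919*1/(2*(9 - 1*(-3)**2 - 11*15)) = -967919*1/(2*(9 - 1*9 - 165)) = -967919*1/(2*(9 - 9 - 165)) = -967919/(2*(-165)) = -967919/(-330) = -967919*(-1/330) = 967919/330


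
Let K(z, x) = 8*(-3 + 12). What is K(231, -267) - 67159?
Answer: -67087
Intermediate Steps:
K(z, x) = 72 (K(z, x) = 8*9 = 72)
K(231, -267) - 67159 = 72 - 67159 = -67087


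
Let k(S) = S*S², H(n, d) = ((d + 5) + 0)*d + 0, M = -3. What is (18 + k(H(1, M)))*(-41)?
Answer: 8118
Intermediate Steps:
H(n, d) = d*(5 + d) (H(n, d) = ((5 + d) + 0)*d + 0 = (5 + d)*d + 0 = d*(5 + d) + 0 = d*(5 + d))
k(S) = S³
(18 + k(H(1, M)))*(-41) = (18 + (-3*(5 - 3))³)*(-41) = (18 + (-3*2)³)*(-41) = (18 + (-6)³)*(-41) = (18 - 216)*(-41) = -198*(-41) = 8118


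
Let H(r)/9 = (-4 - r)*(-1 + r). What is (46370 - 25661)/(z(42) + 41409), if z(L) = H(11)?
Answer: 2301/4451 ≈ 0.51696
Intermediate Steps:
H(r) = 9*(-1 + r)*(-4 - r) (H(r) = 9*((-4 - r)*(-1 + r)) = 9*((-1 + r)*(-4 - r)) = 9*(-1 + r)*(-4 - r))
z(L) = -1350 (z(L) = 36 - 27*11 - 9*11² = 36 - 297 - 9*121 = 36 - 297 - 1089 = -1350)
(46370 - 25661)/(z(42) + 41409) = (46370 - 25661)/(-1350 + 41409) = 20709/40059 = 20709*(1/40059) = 2301/4451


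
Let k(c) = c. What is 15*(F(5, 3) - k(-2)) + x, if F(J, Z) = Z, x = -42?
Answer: 33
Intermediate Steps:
15*(F(5, 3) - k(-2)) + x = 15*(3 - 1*(-2)) - 42 = 15*(3 + 2) - 42 = 15*5 - 42 = 75 - 42 = 33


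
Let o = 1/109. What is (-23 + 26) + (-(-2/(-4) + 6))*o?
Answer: 641/218 ≈ 2.9404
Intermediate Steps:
o = 1/109 ≈ 0.0091743
(-23 + 26) + (-(-2/(-4) + 6))*o = (-23 + 26) - (-2/(-4) + 6)*(1/109) = 3 - (-¼*(-2) + 6)*(1/109) = 3 - (½ + 6)*(1/109) = 3 - 1*13/2*(1/109) = 3 - 13/2*1/109 = 3 - 13/218 = 641/218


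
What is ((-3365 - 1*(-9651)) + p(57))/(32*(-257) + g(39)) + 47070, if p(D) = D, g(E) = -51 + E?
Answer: 387662177/8236 ≈ 47069.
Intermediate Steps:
((-3365 - 1*(-9651)) + p(57))/(32*(-257) + g(39)) + 47070 = ((-3365 - 1*(-9651)) + 57)/(32*(-257) + (-51 + 39)) + 47070 = ((-3365 + 9651) + 57)/(-8224 - 12) + 47070 = (6286 + 57)/(-8236) + 47070 = 6343*(-1/8236) + 47070 = -6343/8236 + 47070 = 387662177/8236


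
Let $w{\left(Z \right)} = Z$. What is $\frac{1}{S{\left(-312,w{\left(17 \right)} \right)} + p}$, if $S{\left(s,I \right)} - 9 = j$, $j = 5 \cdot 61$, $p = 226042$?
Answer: $\frac{1}{226356} \approx 4.4178 \cdot 10^{-6}$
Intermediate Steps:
$j = 305$
$S{\left(s,I \right)} = 314$ ($S{\left(s,I \right)} = 9 + 305 = 314$)
$\frac{1}{S{\left(-312,w{\left(17 \right)} \right)} + p} = \frac{1}{314 + 226042} = \frac{1}{226356}$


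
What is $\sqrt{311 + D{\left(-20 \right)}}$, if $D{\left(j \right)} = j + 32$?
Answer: $\sqrt{323} \approx 17.972$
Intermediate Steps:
$D{\left(j \right)} = 32 + j$
$\sqrt{311 + D{\left(-20 \right)}} = \sqrt{311 + \left(32 - 20\right)} = \sqrt{311 + 12} = \sqrt{323}$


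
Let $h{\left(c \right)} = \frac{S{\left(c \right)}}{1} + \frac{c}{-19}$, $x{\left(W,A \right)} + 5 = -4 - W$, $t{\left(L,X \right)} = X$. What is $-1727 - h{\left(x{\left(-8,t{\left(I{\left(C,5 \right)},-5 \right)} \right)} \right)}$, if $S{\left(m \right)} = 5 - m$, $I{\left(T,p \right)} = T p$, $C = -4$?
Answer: $- \frac{32928}{19} \approx -1733.1$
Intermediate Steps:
$x{\left(W,A \right)} = -9 - W$ ($x{\left(W,A \right)} = -5 - \left(4 + W\right) = -9 - W$)
$h{\left(c \right)} = 5 - \frac{20 c}{19}$ ($h{\left(c \right)} = \frac{5 - c}{1} + \frac{c}{-19} = \left(5 - c\right) 1 + c \left(- \frac{1}{19}\right) = \left(5 - c\right) - \frac{c}{19} = 5 - \frac{20 c}{19}$)
$-1727 - h{\left(x{\left(-8,t{\left(I{\left(C,5 \right)},-5 \right)} \right)} \right)} = -1727 - \left(5 - \frac{20 \left(-9 - -8\right)}{19}\right) = -1727 - \left(5 - \frac{20 \left(-9 + 8\right)}{19}\right) = -1727 - \left(5 - - \frac{20}{19}\right) = -1727 - \left(5 + \frac{20}{19}\right) = -1727 - \frac{115}{19} = - \frac{32928}{19}$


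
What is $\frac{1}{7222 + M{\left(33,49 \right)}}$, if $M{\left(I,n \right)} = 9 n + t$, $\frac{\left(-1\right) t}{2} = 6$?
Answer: $\frac{1}{7651} \approx 0.0001307$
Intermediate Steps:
$t = -12$ ($t = \left(-2\right) 6 = -12$)
$M{\left(I,n \right)} = -12 + 9 n$ ($M{\left(I,n \right)} = 9 n - 12 = -12 + 9 n$)
$\frac{1}{7222 + M{\left(33,49 \right)}} = \frac{1}{7222 + \left(-12 + 9 \cdot 49\right)} = \frac{1}{7222 + \left(-12 + 441\right)} = \frac{1}{7222 + 429} = \frac{1}{7651}$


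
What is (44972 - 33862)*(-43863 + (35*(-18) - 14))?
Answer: -494472770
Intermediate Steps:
(44972 - 33862)*(-43863 + (35*(-18) - 14)) = 11110*(-43863 + (-630 - 14)) = 11110*(-43863 - 644) = 11110*(-44507) = -494472770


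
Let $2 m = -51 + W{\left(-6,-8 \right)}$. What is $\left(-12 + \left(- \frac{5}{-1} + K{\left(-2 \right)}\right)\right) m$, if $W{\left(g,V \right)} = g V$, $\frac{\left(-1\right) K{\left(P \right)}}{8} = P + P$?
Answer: $- \frac{75}{2} \approx -37.5$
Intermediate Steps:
$K{\left(P \right)} = - 16 P$ ($K{\left(P \right)} = - 8 \left(P + P\right) = - 8 \cdot 2 P = - 16 P$)
$W{\left(g,V \right)} = V g$
$m = - \frac{3}{2}$ ($m = \frac{-51 - -48}{2} = \frac{-51 + 48}{2} = \frac{1}{2} \left(-3\right) = - \frac{3}{2} \approx -1.5$)
$\left(-12 + \left(- \frac{5}{-1} + K{\left(-2 \right)}\right)\right) m = \left(-12 - \left(-32 + \frac{5}{-1}\right)\right) \left(- \frac{3}{2}\right) = \left(-12 + \left(\left(-5\right) \left(-1\right) + 32\right)\right) \left(- \frac{3}{2}\right) = \left(-12 + \left(5 + 32\right)\right) \left(- \frac{3}{2}\right) = \left(-12 + 37\right) \left(- \frac{3}{2}\right) = 25 \left(- \frac{3}{2}\right) = - \frac{75}{2}$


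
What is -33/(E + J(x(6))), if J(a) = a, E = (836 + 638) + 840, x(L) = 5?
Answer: -11/773 ≈ -0.014230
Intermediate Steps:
E = 2314 (E = 1474 + 840 = 2314)
-33/(E + J(x(6))) = -33/(2314 + 5) = -33/2319 = -33*1/2319 = -11/773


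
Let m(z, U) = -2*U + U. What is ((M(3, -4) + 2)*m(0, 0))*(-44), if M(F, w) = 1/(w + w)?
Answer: 0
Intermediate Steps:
m(z, U) = -U
M(F, w) = 1/(2*w)
((M(3, -4) + 2)*m(0, 0))*(-44) = (((½)/(-4) + 2)*(-1*0))*(-44) = (((½)*(-¼) + 2)*0)*(-44) = ((-⅛ + 2)*0)*(-44) = ((15/8)*0)*(-44) = 0*(-44) = 0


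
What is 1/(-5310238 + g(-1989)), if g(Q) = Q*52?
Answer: -1/5413666 ≈ -1.8472e-7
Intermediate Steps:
g(Q) = 52*Q
1/(-5310238 + g(-1989)) = 1/(-5310238 + 52*(-1989)) = 1/(-5310238 - 103428) = 1/(-5413666) = -1/5413666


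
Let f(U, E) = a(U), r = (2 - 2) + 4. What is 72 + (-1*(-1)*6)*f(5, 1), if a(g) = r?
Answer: 96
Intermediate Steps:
r = 4 (r = 0 + 4 = 4)
a(g) = 4
f(U, E) = 4
72 + (-1*(-1)*6)*f(5, 1) = 72 + (-1*(-1)*6)*4 = 72 + (1*6)*4 = 72 + 6*4 = 72 + 24 = 96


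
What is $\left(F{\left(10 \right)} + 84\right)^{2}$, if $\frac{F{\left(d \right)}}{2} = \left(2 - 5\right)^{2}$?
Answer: $10404$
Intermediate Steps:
$F{\left(d \right)} = 18$ ($F{\left(d \right)} = 2 \left(2 - 5\right)^{2} = 2 \left(-3\right)^{2} = 2 \cdot 9 = 18$)
$\left(F{\left(10 \right)} + 84\right)^{2} = \left(18 + 84\right)^{2} = 102^{2} = 10404$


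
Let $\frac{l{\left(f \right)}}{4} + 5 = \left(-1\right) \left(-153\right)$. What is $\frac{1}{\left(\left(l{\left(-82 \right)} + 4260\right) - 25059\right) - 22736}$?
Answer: $- \frac{1}{42943} \approx -2.3287 \cdot 10^{-5}$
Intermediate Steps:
$l{\left(f \right)} = 592$ ($l{\left(f \right)} = -20 + 4 \left(\left(-1\right) \left(-153\right)\right) = -20 + 4 \cdot 153 = -20 + 612 = 592$)
$\frac{1}{\left(\left(l{\left(-82 \right)} + 4260\right) - 25059\right) - 22736} = \frac{1}{\left(\left(592 + 4260\right) - 25059\right) - 22736} = \frac{1}{\left(4852 - 25059\right) - 22736} = \frac{1}{-20207 - 22736} = \frac{1}{-42943} = - \frac{1}{42943}$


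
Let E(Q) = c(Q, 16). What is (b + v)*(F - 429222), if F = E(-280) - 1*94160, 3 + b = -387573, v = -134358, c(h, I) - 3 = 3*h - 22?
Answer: 273619202094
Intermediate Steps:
c(h, I) = -19 + 3*h (c(h, I) = 3 + (3*h - 22) = 3 + (-22 + 3*h) = -19 + 3*h)
E(Q) = -19 + 3*Q
b = -387576 (b = -3 - 387573 = -387576)
F = -95019 (F = (-19 + 3*(-280)) - 1*94160 = (-19 - 840) - 94160 = -859 - 94160 = -95019)
(b + v)*(F - 429222) = (-387576 - 134358)*(-95019 - 429222) = -521934*(-524241) = 273619202094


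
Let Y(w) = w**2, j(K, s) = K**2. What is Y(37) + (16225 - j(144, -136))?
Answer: -3142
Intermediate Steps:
Y(37) + (16225 - j(144, -136)) = 37**2 + (16225 - 1*144**2) = 1369 + (16225 - 1*20736) = 1369 + (16225 - 20736) = 1369 - 4511 = -3142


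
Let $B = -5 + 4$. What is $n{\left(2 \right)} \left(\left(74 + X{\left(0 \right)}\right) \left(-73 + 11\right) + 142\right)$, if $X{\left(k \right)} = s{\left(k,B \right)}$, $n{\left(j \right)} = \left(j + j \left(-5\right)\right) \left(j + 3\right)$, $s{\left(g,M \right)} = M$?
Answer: $175360$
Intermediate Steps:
$B = -1$
$n{\left(j \right)} = - 4 j \left(3 + j\right)$ ($n{\left(j \right)} = \left(j - 5 j\right) \left(3 + j\right) = - 4 j \left(3 + j\right)$)
$X{\left(k \right)} = -1$
$n{\left(2 \right)} \left(\left(74 + X{\left(0 \right)}\right) \left(-73 + 11\right) + 142\right) = \left(-4\right) 2 \left(3 + 2\right) \left(\left(74 - 1\right) \left(-73 + 11\right) + 142\right) = \left(-4\right) 2 \cdot 5 \left(73 \left(-62\right) + 142\right) = - 40 \left(-4526 + 142\right) = \left(-40\right) \left(-4384\right) = 175360$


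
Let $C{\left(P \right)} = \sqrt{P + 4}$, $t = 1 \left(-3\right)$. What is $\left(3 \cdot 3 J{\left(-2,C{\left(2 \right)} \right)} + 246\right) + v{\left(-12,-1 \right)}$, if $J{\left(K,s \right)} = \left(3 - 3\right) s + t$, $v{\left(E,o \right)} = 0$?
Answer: $219$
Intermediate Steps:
$t = -3$
$C{\left(P \right)} = \sqrt{4 + P}$
$J{\left(K,s \right)} = -3$ ($J{\left(K,s \right)} = \left(3 - 3\right) s - 3 = 0 s - 3 = 0 - 3 = -3$)
$\left(3 \cdot 3 J{\left(-2,C{\left(2 \right)} \right)} + 246\right) + v{\left(-12,-1 \right)} = \left(3 \cdot 3 \left(-3\right) + 246\right) + 0 = \left(9 \left(-3\right) + 246\right) + 0 = \left(-27 + 246\right) + 0 = 219 + 0 = 219$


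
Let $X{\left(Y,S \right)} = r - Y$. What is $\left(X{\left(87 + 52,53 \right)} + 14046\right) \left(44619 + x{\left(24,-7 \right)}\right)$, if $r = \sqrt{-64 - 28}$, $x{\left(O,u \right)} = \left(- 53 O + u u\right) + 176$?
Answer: $605955804 + 87144 i \sqrt{23} \approx 6.0596 \cdot 10^{8} + 4.1793 \cdot 10^{5} i$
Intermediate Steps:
$x{\left(O,u \right)} = 176 + u^{2} - 53 O$ ($x{\left(O,u \right)} = \left(- 53 O + u^{2}\right) + 176 = \left(u^{2} - 53 O\right) + 176 = 176 + u^{2} - 53 O$)
$r = 2 i \sqrt{23}$ ($r = \sqrt{-92} = 2 i \sqrt{23} \approx 9.5917 i$)
$X{\left(Y,S \right)} = - Y + 2 i \sqrt{23}$ ($X{\left(Y,S \right)} = 2 i \sqrt{23} - Y = - Y + 2 i \sqrt{23}$)
$\left(X{\left(87 + 52,53 \right)} + 14046\right) \left(44619 + x{\left(24,-7 \right)}\right) = \left(\left(- (87 + 52) + 2 i \sqrt{23}\right) + 14046\right) \left(44619 + \left(176 + \left(-7\right)^{2} - 1272\right)\right) = \left(\left(\left(-1\right) 139 + 2 i \sqrt{23}\right) + 14046\right) \left(44619 + \left(176 + 49 - 1272\right)\right) = \left(\left(-139 + 2 i \sqrt{23}\right) + 14046\right) \left(44619 - 1047\right) = \left(13907 + 2 i \sqrt{23}\right) 43572 = 605955804 + 87144 i \sqrt{23}$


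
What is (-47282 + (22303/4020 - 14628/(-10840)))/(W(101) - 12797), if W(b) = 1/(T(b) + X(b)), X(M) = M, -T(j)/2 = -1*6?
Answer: 5819775970069/1575366685200 ≈ 3.6942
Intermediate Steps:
T(j) = 12 (T(j) = -(-2)*6 = -2*(-6) = 12)
W(b) = 1/(12 + b)
(-47282 + (22303/4020 - 14628/(-10840)))/(W(101) - 12797) = (-47282 + (22303/4020 - 14628/(-10840)))/(1/(12 + 101) - 12797) = (-47282 + (22303*(1/4020) - 14628*(-1/10840)))/(1/113 - 12797) = (-47282 + (22303/4020 + 3657/2710))/(1/113 - 12797) = (-47282 + 7514227/1089420)/(-1446060/113) = -51502442213/1089420*(-113/1446060) = 5819775970069/1575366685200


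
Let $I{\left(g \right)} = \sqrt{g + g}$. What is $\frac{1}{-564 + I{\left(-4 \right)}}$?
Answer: $- \frac{141}{79526} - \frac{i \sqrt{2}}{159052} \approx -0.001773 - 8.8915 \cdot 10^{-6} i$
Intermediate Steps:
$I{\left(g \right)} = \sqrt{2} \sqrt{g}$ ($I{\left(g \right)} = \sqrt{2 g} = \sqrt{2} \sqrt{g}$)
$\frac{1}{-564 + I{\left(-4 \right)}} = \frac{1}{-564 + \sqrt{2} \sqrt{-4}} = \frac{1}{-564 + \sqrt{2} \cdot 2 i} = \frac{1}{-564 + 2 i \sqrt{2}}$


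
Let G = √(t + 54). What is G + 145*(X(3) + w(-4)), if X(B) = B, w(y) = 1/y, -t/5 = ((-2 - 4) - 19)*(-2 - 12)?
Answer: 1595/4 + 4*I*√106 ≈ 398.75 + 41.182*I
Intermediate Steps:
t = -1750 (t = -5*((-2 - 4) - 19)*(-2 - 12) = -5*(-6 - 19)*(-14) = -(-125)*(-14) = -5*350 = -1750)
G = 4*I*√106 (G = √(-1750 + 54) = √(-1696) = 4*I*√106 ≈ 41.182*I)
G + 145*(X(3) + w(-4)) = 4*I*√106 + 145*(3 + 1/(-4)) = 4*I*√106 + 145*(3 - ¼) = 4*I*√106 + 145*(11/4) = 4*I*√106 + 1595/4 = 1595/4 + 4*I*√106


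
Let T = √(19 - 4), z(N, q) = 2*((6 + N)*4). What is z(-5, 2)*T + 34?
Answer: 34 + 8*√15 ≈ 64.984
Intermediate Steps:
z(N, q) = 48 + 8*N (z(N, q) = 2*(24 + 4*N) = 48 + 8*N)
T = √15 ≈ 3.8730
z(-5, 2)*T + 34 = (48 + 8*(-5))*√15 + 34 = (48 - 40)*√15 + 34 = 8*√15 + 34 = 34 + 8*√15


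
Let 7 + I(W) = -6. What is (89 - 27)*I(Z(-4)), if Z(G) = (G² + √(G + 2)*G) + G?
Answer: -806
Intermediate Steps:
Z(G) = G + G² + G*√(2 + G) (Z(G) = (G² + √(2 + G)*G) + G = (G² + G*√(2 + G)) + G = G + G² + G*√(2 + G))
I(W) = -13 (I(W) = -7 - 6 = -13)
(89 - 27)*I(Z(-4)) = (89 - 27)*(-13) = 62*(-13) = -806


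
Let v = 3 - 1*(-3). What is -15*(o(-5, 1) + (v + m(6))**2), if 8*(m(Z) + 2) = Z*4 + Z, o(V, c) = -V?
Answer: -15615/16 ≈ -975.94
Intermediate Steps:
m(Z) = -2 + 5*Z/8 (m(Z) = -2 + (Z*4 + Z)/8 = -2 + (4*Z + Z)/8 = -2 + (5*Z)/8 = -2 + 5*Z/8)
v = 6 (v = 3 + 3 = 6)
-15*(o(-5, 1) + (v + m(6))**2) = -15*(-1*(-5) + (6 + (-2 + (5/8)*6))**2) = -15*(5 + (6 + (-2 + 15/4))**2) = -15*(5 + (6 + 7/4)**2) = -15*(5 + (31/4)**2) = -15*(5 + 961/16) = -15*1041/16 = -15615/16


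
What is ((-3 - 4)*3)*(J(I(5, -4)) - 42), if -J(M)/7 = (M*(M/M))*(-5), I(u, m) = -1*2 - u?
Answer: 6027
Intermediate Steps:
I(u, m) = -2 - u
J(M) = 35*M (J(M) = -7*M*(M/M)*(-5) = -7*M*1*(-5) = -7*M*(-5) = -(-35)*M = 35*M)
((-3 - 4)*3)*(J(I(5, -4)) - 42) = ((-3 - 4)*3)*(35*(-2 - 1*5) - 42) = (-7*3)*(35*(-2 - 5) - 42) = -21*(35*(-7) - 42) = -21*(-245 - 42) = -21*(-287) = 6027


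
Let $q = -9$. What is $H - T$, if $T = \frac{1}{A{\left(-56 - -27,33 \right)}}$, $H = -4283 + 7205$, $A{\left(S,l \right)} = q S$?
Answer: $\frac{762641}{261} \approx 2922.0$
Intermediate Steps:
$A{\left(S,l \right)} = - 9 S$
$H = 2922$
$T = \frac{1}{261}$ ($T = \frac{1}{\left(-9\right) \left(-56 - -27\right)} = \frac{1}{\left(-9\right) \left(-56 + 27\right)} = \frac{1}{\left(-9\right) \left(-29\right)} = \frac{1}{261} \approx 0.0038314$)
$H - T = 2922 - \frac{1}{261} = \frac{762641}{261}$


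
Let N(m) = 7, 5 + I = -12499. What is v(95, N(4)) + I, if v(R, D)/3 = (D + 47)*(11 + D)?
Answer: -9588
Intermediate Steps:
I = -12504 (I = -5 - 12499 = -12504)
v(R, D) = 3*(11 + D)*(47 + D) (v(R, D) = 3*((D + 47)*(11 + D)) = 3*((47 + D)*(11 + D)) = 3*((11 + D)*(47 + D)) = 3*(11 + D)*(47 + D))
v(95, N(4)) + I = (1551 + 3*7**2 + 174*7) - 12504 = (1551 + 3*49 + 1218) - 12504 = (1551 + 147 + 1218) - 12504 = 2916 - 12504 = -9588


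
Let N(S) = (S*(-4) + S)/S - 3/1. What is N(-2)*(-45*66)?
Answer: 17820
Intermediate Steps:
N(S) = -6 (N(S) = (-4*S + S)/S - 3*1 = (-3*S)/S - 3 = -3 - 3 = -6)
N(-2)*(-45*66) = -(-270)*66 = -6*(-2970) = 17820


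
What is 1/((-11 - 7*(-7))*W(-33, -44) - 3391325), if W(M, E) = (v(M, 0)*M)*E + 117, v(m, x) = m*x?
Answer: -1/3386879 ≈ -2.9526e-7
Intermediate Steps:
W(M, E) = 117 (W(M, E) = ((M*0)*M)*E + 117 = (0*M)*E + 117 = 0*E + 117 = 0 + 117 = 117)
1/((-11 - 7*(-7))*W(-33, -44) - 3391325) = 1/((-11 - 7*(-7))*117 - 3391325) = 1/((-11 + 49)*117 - 3391325) = 1/(38*117 - 3391325) = 1/(4446 - 3391325) = 1/(-3386879) = -1/3386879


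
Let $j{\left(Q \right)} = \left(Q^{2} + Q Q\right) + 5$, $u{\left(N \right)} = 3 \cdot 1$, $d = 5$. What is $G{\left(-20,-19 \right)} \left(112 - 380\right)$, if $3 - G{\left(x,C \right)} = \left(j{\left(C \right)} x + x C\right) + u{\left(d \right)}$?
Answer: $-3794880$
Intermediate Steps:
$u{\left(N \right)} = 3$
$j{\left(Q \right)} = 5 + 2 Q^{2}$ ($j{\left(Q \right)} = \left(Q^{2} + Q^{2}\right) + 5 = 2 Q^{2} + 5 = 5 + 2 Q^{2}$)
$G{\left(x,C \right)} = - C x - x \left(5 + 2 C^{2}\right)$ ($G{\left(x,C \right)} = 3 - \left(\left(\left(5 + 2 C^{2}\right) x + x C\right) + 3\right) = 3 - \left(\left(x \left(5 + 2 C^{2}\right) + C x\right) + 3\right) = 3 - \left(\left(C x + x \left(5 + 2 C^{2}\right)\right) + 3\right) = 3 - \left(3 + C x + x \left(5 + 2 C^{2}\right)\right) = - C x - x \left(5 + 2 C^{2}\right)$)
$G{\left(-20,-19 \right)} \left(112 - 380\right) = - 20 \left(-5 - -19 - 2 \left(-19\right)^{2}\right) \left(112 - 380\right) = - 20 \left(-5 + 19 - 722\right) \left(-268\right) = \left(-20\right) \left(-708\right) \left(-268\right) = 14160 \left(-268\right) = -3794880$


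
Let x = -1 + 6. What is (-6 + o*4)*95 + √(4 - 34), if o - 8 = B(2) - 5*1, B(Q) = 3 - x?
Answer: -190 + I*√30 ≈ -190.0 + 5.4772*I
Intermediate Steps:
x = 5
B(Q) = -2 (B(Q) = 3 - 1*5 = 3 - 5 = -2)
o = 1 (o = 8 + (-2 - 5*1) = 8 + (-2 - 5) = 8 - 7 = 1)
(-6 + o*4)*95 + √(4 - 34) = (-6 + 1*4)*95 + √(4 - 34) = (-6 + 4)*95 + √(-30) = -2*95 + I*√30 = -190 + I*√30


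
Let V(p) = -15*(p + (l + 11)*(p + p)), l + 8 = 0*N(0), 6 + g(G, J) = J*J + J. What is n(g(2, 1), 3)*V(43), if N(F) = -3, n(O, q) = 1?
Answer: -4515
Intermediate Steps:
g(G, J) = -6 + J + J**2 (g(G, J) = -6 + (J*J + J) = -6 + (J**2 + J) = -6 + (J + J**2) = -6 + J + J**2)
l = -8 (l = -8 + 0*(-3) = -8 + 0 = -8)
V(p) = -105*p (V(p) = -15*(p + (-8 + 11)*(p + p)) = -15*(p + 3*(2*p)) = -15*(p + 6*p) = -105*p)
n(g(2, 1), 3)*V(43) = 1*(-105*43) = 1*(-4515) = -4515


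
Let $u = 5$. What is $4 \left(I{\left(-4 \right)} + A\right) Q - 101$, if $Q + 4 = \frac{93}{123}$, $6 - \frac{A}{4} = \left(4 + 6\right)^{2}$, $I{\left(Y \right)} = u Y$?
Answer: $\frac{206531}{41} \approx 5037.3$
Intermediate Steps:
$I{\left(Y \right)} = 5 Y$
$A = -376$ ($A = 24 - 4 \left(4 + 6\right)^{2} = 24 - 4 \cdot 10^{2} = 24 - 400 = -376$)
$Q = - \frac{133}{41}$ ($Q = -4 + \frac{93}{123} = -4 + 93 \cdot \frac{1}{123} = -4 + \frac{31}{41} = - \frac{133}{41} \approx -3.2439$)
$4 \left(I{\left(-4 \right)} + A\right) Q - 101 = 4 \left(5 \left(-4\right) - 376\right) \left(- \frac{133}{41}\right) - 101 = 4 \left(-20 - 376\right) \left(- \frac{133}{41}\right) - 101 = 4 \left(-396\right) \left(- \frac{133}{41}\right) - 101 = \left(-1584\right) \left(- \frac{133}{41}\right) - 101 = \frac{210672}{41} - 101 = \frac{206531}{41}$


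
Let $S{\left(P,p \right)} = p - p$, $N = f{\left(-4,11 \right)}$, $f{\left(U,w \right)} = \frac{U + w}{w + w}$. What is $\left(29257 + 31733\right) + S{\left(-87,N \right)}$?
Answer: $60990$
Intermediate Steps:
$f{\left(U,w \right)} = \frac{U + w}{2 w}$
$N = \frac{7}{22}$ ($N = \frac{-4 + 11}{2 \cdot 11} = \frac{1}{2} \cdot \frac{1}{11} \cdot 7 = \frac{7}{22} \approx 0.31818$)
$S{\left(P,p \right)} = 0$
$\left(29257 + 31733\right) + S{\left(-87,N \right)} = \left(29257 + 31733\right) + 0 = 60990 + 0 = 60990$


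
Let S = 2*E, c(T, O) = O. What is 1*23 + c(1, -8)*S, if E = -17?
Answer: 295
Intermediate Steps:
S = -34 (S = 2*(-17) = -34)
1*23 + c(1, -8)*S = 1*23 - 8*(-34) = 23 + 272 = 295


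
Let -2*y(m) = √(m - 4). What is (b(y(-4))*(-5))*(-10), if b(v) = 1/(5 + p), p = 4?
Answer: 50/9 ≈ 5.5556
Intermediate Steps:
y(m) = -√(-4 + m)/2 (y(m) = -√(m - 4)/2 = -√(-4 + m)/2)
b(v) = ⅑ (b(v) = 1/(5 + 4) = 1/9 = ⅑)
(b(y(-4))*(-5))*(-10) = ((⅑)*(-5))*(-10) = -5/9*(-10) = 50/9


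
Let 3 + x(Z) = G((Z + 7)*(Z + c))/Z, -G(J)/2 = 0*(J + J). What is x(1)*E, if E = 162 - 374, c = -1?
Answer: 636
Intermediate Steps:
E = -212
G(J) = 0 (G(J) = -0*(J + J) = -0*2*J = -2*0 = 0)
x(Z) = -3 (x(Z) = -3 + 0/Z = -3 + 0 = -3)
x(1)*E = -3*(-212) = 636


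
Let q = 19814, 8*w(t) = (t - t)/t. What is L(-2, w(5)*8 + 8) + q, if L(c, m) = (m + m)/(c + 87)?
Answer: 1684206/85 ≈ 19814.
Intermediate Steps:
w(t) = 0 (w(t) = ((t - t)/t)/8 = (0/t)/8 = (⅛)*0 = 0)
L(c, m) = 2*m/(87 + c) (L(c, m) = (2*m)/(87 + c) = 2*m/(87 + c))
L(-2, w(5)*8 + 8) + q = 2*(0*8 + 8)/(87 - 2) + 19814 = 2*(0 + 8)/85 + 19814 = 2*8*(1/85) + 19814 = 16/85 + 19814 = 1684206/85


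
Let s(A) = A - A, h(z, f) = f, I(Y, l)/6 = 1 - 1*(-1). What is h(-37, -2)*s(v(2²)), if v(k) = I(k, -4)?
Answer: 0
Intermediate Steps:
I(Y, l) = 12 (I(Y, l) = 6*(1 - 1*(-1)) = 6*(1 + 1) = 6*2 = 12)
v(k) = 12
s(A) = 0
h(-37, -2)*s(v(2²)) = -2*0 = 0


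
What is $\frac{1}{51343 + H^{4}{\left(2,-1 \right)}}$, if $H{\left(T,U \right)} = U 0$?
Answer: $\frac{1}{51343} \approx 1.9477 \cdot 10^{-5}$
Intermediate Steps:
$H{\left(T,U \right)} = 0$
$\frac{1}{51343 + H^{4}{\left(2,-1 \right)}} = \frac{1}{51343 + 0^{4}} = \frac{1}{51343 + 0} = \frac{1}{51343}$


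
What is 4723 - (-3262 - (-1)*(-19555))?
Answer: 27540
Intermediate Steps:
4723 - (-3262 - (-1)*(-19555)) = 4723 - (-3262 - 1*19555) = 4723 - (-3262 - 19555) = 4723 - 1*(-22817) = 4723 + 22817 = 27540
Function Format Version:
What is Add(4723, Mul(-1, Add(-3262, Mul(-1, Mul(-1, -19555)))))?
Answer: 27540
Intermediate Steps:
Add(4723, Mul(-1, Add(-3262, Mul(-1, Mul(-1, -19555))))) = Add(4723, Mul(-1, Add(-3262, Mul(-1, 19555)))) = Add(4723, Mul(-1, Add(-3262, -19555))) = Add(4723, Mul(-1, -22817)) = Add(4723, 22817) = 27540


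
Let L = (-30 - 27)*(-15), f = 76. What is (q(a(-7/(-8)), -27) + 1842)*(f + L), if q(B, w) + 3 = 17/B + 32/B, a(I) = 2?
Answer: 3469837/2 ≈ 1.7349e+6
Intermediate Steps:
q(B, w) = -3 + 49/B (q(B, w) = -3 + (17/B + 32/B) = -3 + 49/B)
L = 855 (L = -57*(-15) = 855)
(q(a(-7/(-8)), -27) + 1842)*(f + L) = ((-3 + 49/2) + 1842)*(76 + 855) = ((-3 + 49*(1/2)) + 1842)*931 = ((-3 + 49/2) + 1842)*931 = (43/2 + 1842)*931 = (3727/2)*931 = 3469837/2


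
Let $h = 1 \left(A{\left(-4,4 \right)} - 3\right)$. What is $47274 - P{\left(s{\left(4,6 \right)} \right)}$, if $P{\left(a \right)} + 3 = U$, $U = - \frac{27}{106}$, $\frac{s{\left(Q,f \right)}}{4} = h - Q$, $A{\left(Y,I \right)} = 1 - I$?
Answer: $\frac{5011389}{106} \approx 47277.0$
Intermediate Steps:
$h = -6$ ($h = 1 \left(\left(1 - 4\right) - 3\right) = 1 \left(-3 - 3\right) = 1 \left(-6\right) = -6$)
$s{\left(Q,f \right)} = -24 - 4 Q$ ($s{\left(Q,f \right)} = 4 \left(-6 - Q\right) = -24 - 4 Q$)
$U = - \frac{27}{106}$ ($U = \left(-27\right) \frac{1}{106} = - \frac{27}{106} \approx -0.25472$)
$P{\left(a \right)} = - \frac{345}{106}$ ($P{\left(a \right)} = -3 - \frac{27}{106} = - \frac{345}{106}$)
$47274 - P{\left(s{\left(4,6 \right)} \right)} = 47274 - - \frac{345}{106} = 47274 + \frac{345}{106} = \frac{5011389}{106}$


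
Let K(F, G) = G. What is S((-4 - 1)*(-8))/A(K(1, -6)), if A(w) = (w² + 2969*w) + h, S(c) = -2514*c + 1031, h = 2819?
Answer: 99529/14959 ≈ 6.6535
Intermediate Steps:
S(c) = 1031 - 2514*c
A(w) = 2819 + w² + 2969*w (A(w) = (w² + 2969*w) + 2819 = 2819 + w² + 2969*w)
S((-4 - 1)*(-8))/A(K(1, -6)) = (1031 - 2514*(-4 - 1)*(-8))/(2819 + (-6)² + 2969*(-6)) = (1031 - (-12570)*(-8))/(2819 + 36 - 17814) = (1031 - 2514*40)/(-14959) = (1031 - 100560)*(-1/14959) = -99529*(-1/14959) = 99529/14959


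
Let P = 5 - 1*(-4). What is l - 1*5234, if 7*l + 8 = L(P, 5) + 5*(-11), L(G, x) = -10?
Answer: -36711/7 ≈ -5244.4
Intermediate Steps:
P = 9 (P = 5 + 4 = 9)
l = -73/7 (l = -8/7 + (-10 + 5*(-11))/7 = -8/7 + (-10 - 55)/7 = -8/7 + (⅐)*(-65) = -8/7 - 65/7 = -73/7 ≈ -10.429)
l - 1*5234 = -73/7 - 1*5234 = -73/7 - 5234 = -36711/7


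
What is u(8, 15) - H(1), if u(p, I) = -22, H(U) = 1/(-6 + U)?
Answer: -109/5 ≈ -21.800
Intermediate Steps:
u(8, 15) - H(1) = -22 - 1/(-6 + 1) = -22 - 1/(-5) = -22 - 1*(-⅕) = -22 + ⅕ = -109/5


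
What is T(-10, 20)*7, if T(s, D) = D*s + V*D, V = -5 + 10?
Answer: -700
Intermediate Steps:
V = 5
T(s, D) = 5*D + D*s (T(s, D) = D*s + 5*D = 5*D + D*s)
T(-10, 20)*7 = (20*(5 - 10))*7 = (20*(-5))*7 = -100*7 = -700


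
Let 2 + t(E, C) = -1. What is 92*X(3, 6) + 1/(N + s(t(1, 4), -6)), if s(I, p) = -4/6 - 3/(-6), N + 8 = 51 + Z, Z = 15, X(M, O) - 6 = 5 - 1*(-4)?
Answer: 478866/347 ≈ 1380.0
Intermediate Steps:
t(E, C) = -3 (t(E, C) = -2 - 1 = -3)
X(M, O) = 15 (X(M, O) = 6 + (5 - 1*(-4)) = 6 + (5 + 4) = 6 + 9 = 15)
N = 58 (N = -8 + (51 + 15) = -8 + 66 = 58)
s(I, p) = -⅙ (s(I, p) = -4*⅙ - 3*(-⅙) = -⅔ + ½ = -⅙)
92*X(3, 6) + 1/(N + s(t(1, 4), -6)) = 92*15 + 1/(58 - ⅙) = 1380 + 1/(347/6) = 1380 + 6/347 = 478866/347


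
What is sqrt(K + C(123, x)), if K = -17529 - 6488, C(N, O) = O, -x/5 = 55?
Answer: 2*I*sqrt(6073) ≈ 155.86*I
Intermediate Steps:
x = -275 (x = -5*55 = -275)
K = -24017
sqrt(K + C(123, x)) = sqrt(-24017 - 275) = sqrt(-24292) = 2*I*sqrt(6073)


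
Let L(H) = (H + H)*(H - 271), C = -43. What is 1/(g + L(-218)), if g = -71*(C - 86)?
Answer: 1/222363 ≈ 4.4972e-6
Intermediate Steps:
g = 9159 (g = -71*(-43 - 86) = -71*(-129) = 9159)
L(H) = 2*H*(-271 + H) (L(H) = (2*H)*(-271 + H) = 2*H*(-271 + H))
1/(g + L(-218)) = 1/(9159 + 2*(-218)*(-271 - 218)) = 1/(9159 + 2*(-218)*(-489)) = 1/(9159 + 213204) = 1/222363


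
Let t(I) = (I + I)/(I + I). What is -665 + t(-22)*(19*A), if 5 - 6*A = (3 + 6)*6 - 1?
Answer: -817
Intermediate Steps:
t(I) = 1 (t(I) = (2*I)/((2*I)) = (2*I)*(1/(2*I)) = 1)
A = -8 (A = 5/6 - ((3 + 6)*6 - 1)/6 = 5/6 - (9*6 - 1)/6 = 5/6 - (54 - 1)/6 = 5/6 - 1/6*53 = 5/6 - 53/6 = -8)
-665 + t(-22)*(19*A) = -665 + 1*(19*(-8)) = -665 + 1*(-152) = -665 - 152 = -817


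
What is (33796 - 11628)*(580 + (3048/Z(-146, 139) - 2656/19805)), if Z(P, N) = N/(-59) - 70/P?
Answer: -36333602253248/1569255 ≈ -2.3153e+7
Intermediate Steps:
Z(P, N) = -70/P - N/59 (Z(P, N) = N*(-1/59) - 70/P = -N/59 - 70/P = -70/P - N/59)
(33796 - 11628)*(580 + (3048/Z(-146, 139) - 2656/19805)) = (33796 - 11628)*(580 + (3048/(-70/(-146) - 1/59*139) - 2656/19805)) = 22168*(580 + (3048/(-70*(-1/146) - 139/59) - 2656*1/19805)) = 22168*(580 + (3048/(35/73 - 139/59) - 2656/19805)) = 22168*(580 + (3048/(-8082/4307) - 2656/19805)) = 22168*(580 + (3048*(-4307/8082) - 2656/19805)) = 22168*(580 + (-2187956/1347 - 2656/19805)) = 22168*(580 - 43336046212/26677335) = 22168*(-27863191912/26677335) = -36333602253248/1569255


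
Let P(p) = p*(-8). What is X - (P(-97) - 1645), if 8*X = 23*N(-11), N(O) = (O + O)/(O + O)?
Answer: 6975/8 ≈ 871.88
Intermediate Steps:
P(p) = -8*p
N(O) = 1 (N(O) = (2*O)/((2*O)) = (2*O)*(1/(2*O)) = 1)
X = 23/8 (X = (23*1)/8 = (⅛)*23 = 23/8 ≈ 2.8750)
X - (P(-97) - 1645) = 23/8 - (-8*(-97) - 1645) = 23/8 - (776 - 1645) = 23/8 - 1*(-869) = 23/8 + 869 = 6975/8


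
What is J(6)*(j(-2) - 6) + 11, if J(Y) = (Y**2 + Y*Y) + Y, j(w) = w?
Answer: -613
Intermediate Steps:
J(Y) = Y + 2*Y**2 (J(Y) = (Y**2 + Y**2) + Y = 2*Y**2 + Y = Y + 2*Y**2)
J(6)*(j(-2) - 6) + 11 = (6*(1 + 2*6))*(-2 - 6) + 11 = (6*(1 + 12))*(-8) + 11 = (6*13)*(-8) + 11 = 78*(-8) + 11 = -624 + 11 = -613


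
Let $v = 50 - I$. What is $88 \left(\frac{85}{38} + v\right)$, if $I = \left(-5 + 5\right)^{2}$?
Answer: $\frac{87340}{19} \approx 4596.8$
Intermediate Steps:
$I = 0$ ($I = 0^{2} = 0$)
$v = 50$ ($v = 50 - 0 = 50 + 0 = 50$)
$88 \left(\frac{85}{38} + v\right) = 88 \left(\frac{85}{38} + 50\right) = 88 \cdot \frac{1985}{38} = \frac{87340}{19}$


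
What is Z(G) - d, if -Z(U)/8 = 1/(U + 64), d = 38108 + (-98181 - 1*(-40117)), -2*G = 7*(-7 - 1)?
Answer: 458986/23 ≈ 19956.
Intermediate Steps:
G = 28 (G = -7*(-7 - 1)/2 = -7*(-8)/2 = -1/2*(-56) = 28)
d = -19956 (d = 38108 + (-98181 + 40117) = 38108 - 58064 = -19956)
Z(U) = -8/(64 + U) (Z(U) = -8/(U + 64) = -8/(64 + U))
Z(G) - d = -8/(64 + 28) - 1*(-19956) = -8/92 + 19956 = -8*1/92 + 19956 = -2/23 + 19956 = 458986/23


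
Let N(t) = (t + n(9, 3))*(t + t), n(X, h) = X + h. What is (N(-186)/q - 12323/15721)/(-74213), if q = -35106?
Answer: 241700021/6826376754623 ≈ 3.5407e-5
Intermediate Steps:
N(t) = 2*t*(12 + t) (N(t) = (t + (9 + 3))*(t + t) = (t + 12)*(2*t) = (12 + t)*(2*t) = 2*t*(12 + t))
(N(-186)/q - 12323/15721)/(-74213) = ((2*(-186)*(12 - 186))/(-35106) - 12323/15721)/(-74213) = ((2*(-186)*(-174))*(-1/35106) - 12323*1/15721)*(-1/74213) = (64728*(-1/35106) - 12323/15721)*(-1/74213) = (-10788/5851 - 12323/15721)*(-1/74213) = -241700021/91983571*(-1/74213) = 241700021/6826376754623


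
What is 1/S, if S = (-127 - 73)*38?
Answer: -1/7600 ≈ -0.00013158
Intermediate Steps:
S = -7600 (S = -200*38 = -7600)
1/S = 1/(-7600) = -1/7600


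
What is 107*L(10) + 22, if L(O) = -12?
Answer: -1262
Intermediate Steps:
107*L(10) + 22 = 107*(-12) + 22 = -1284 + 22 = -1262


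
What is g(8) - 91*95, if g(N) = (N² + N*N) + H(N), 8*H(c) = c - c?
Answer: -8517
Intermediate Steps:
H(c) = 0 (H(c) = (c - c)/8 = (⅛)*0 = 0)
g(N) = 2*N² (g(N) = (N² + N*N) + 0 = (N² + N²) + 0 = 2*N² + 0 = 2*N²)
g(8) - 91*95 = 2*8² - 91*95 = 2*64 - 8645 = 128 - 8645 = -8517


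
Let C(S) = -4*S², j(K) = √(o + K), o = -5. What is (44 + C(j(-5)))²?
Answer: 7056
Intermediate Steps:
j(K) = √(-5 + K)
(44 + C(j(-5)))² = (44 - 4*(√(-5 - 5))²)² = (44 - 4*(√(-10))²)² = (44 - 4*(I*√10)²)² = (44 - 4*(-10))² = (44 + 40)² = 84² = 7056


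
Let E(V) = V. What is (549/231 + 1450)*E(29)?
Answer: 3243157/77 ≈ 42119.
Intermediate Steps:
(549/231 + 1450)*E(29) = (549/231 + 1450)*29 = (549*(1/231) + 1450)*29 = (183/77 + 1450)*29 = (111833/77)*29 = 3243157/77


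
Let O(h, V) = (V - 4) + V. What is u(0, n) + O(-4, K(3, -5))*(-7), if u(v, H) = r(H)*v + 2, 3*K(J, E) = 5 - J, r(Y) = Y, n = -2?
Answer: 62/3 ≈ 20.667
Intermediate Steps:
K(J, E) = 5/3 - J/3 (K(J, E) = (5 - J)/3 = 5/3 - J/3)
u(v, H) = 2 + H*v (u(v, H) = H*v + 2 = 2 + H*v)
O(h, V) = -4 + 2*V (O(h, V) = (-4 + V) + V = -4 + 2*V)
u(0, n) + O(-4, K(3, -5))*(-7) = (2 - 2*0) + (-4 + 2*(5/3 - ⅓*3))*(-7) = (2 + 0) + (-4 + 2*(5/3 - 1))*(-7) = 2 + (-4 + 2*(⅔))*(-7) = 2 + (-4 + 4/3)*(-7) = 2 - 8/3*(-7) = 2 + 56/3 = 62/3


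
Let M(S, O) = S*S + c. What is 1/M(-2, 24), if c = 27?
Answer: 1/31 ≈ 0.032258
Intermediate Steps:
M(S, O) = 27 + S² (M(S, O) = S*S + 27 = S² + 27 = 27 + S²)
1/M(-2, 24) = 1/(27 + (-2)²) = 1/(27 + 4) = 1/31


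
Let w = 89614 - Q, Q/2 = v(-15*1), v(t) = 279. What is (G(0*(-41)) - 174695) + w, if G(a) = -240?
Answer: -85879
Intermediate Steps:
Q = 558 (Q = 2*279 = 558)
w = 89056 (w = 89614 - 1*558 = 89614 - 558 = 89056)
(G(0*(-41)) - 174695) + w = (-240 - 174695) + 89056 = -174935 + 89056 = -85879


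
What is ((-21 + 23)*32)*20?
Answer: 1280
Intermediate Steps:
((-21 + 23)*32)*20 = (2*32)*20 = 64*20 = 1280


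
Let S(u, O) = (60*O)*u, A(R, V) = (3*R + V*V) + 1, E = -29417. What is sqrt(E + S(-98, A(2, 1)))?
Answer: I*sqrt(76457) ≈ 276.51*I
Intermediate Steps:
A(R, V) = 1 + V**2 + 3*R (A(R, V) = (3*R + V**2) + 1 = (V**2 + 3*R) + 1 = 1 + V**2 + 3*R)
S(u, O) = 60*O*u
sqrt(E + S(-98, A(2, 1))) = sqrt(-29417 + 60*(1 + 1**2 + 3*2)*(-98)) = sqrt(-29417 + 60*(1 + 1 + 6)*(-98)) = sqrt(-29417 + 60*8*(-98)) = sqrt(-29417 - 47040) = sqrt(-76457) = I*sqrt(76457)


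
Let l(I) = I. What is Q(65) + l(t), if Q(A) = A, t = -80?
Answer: -15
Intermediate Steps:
Q(65) + l(t) = 65 - 80 = -15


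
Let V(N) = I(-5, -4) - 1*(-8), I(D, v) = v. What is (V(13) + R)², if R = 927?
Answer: 866761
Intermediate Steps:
V(N) = 4 (V(N) = -4 - 1*(-8) = -4 + 8 = 4)
(V(13) + R)² = (4 + 927)² = 931² = 866761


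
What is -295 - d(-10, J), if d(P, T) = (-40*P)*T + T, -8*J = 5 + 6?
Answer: 2051/8 ≈ 256.38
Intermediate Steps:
J = -11/8 (J = -(5 + 6)/8 = -1/8*11 = -11/8 ≈ -1.3750)
d(P, T) = T - 40*P*T (d(P, T) = -40*P*T + T = T - 40*P*T)
-295 - d(-10, J) = -295 - (-11)*(1 - 40*(-10))/8 = -295 - (-11)*(1 + 400)/8 = -295 - (-11)*401/8 = -295 - 1*(-4411/8) = -295 + 4411/8 = 2051/8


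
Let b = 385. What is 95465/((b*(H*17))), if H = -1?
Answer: -19093/1309 ≈ -14.586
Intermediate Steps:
95465/((b*(H*17))) = 95465/((385*(-1*17))) = 95465/((385*(-17))) = 95465/(-6545) = 95465*(-1/6545) = -19093/1309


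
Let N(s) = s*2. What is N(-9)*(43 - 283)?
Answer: 4320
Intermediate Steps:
N(s) = 2*s
N(-9)*(43 - 283) = (2*(-9))*(43 - 283) = -18*(-240) = 4320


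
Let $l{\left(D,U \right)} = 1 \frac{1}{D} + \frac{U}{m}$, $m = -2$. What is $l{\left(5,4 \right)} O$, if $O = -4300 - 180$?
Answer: $8064$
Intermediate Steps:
$O = -4480$
$l{\left(D,U \right)} = \frac{1}{D} - \frac{U}{2}$ ($l{\left(D,U \right)} = 1 \frac{1}{D} + \frac{U}{-2} = \frac{1}{D} + U \left(- \frac{1}{2}\right) = \frac{1}{D} - \frac{U}{2}$)
$l{\left(5,4 \right)} O = \left(\frac{1}{5} - 2\right) \left(-4480\right) = \left(- \frac{9}{5}\right) \left(-4480\right) = 8064$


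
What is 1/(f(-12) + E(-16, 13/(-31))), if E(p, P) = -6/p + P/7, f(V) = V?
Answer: -1736/20285 ≈ -0.085580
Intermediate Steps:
E(p, P) = -6/p + P/7 (E(p, P) = -6/p + P*(1/7) = -6/p + P/7)
1/(f(-12) + E(-16, 13/(-31))) = 1/(-12 + (-6/(-16) + (13/(-31))/7)) = 1/(-12 + (-6*(-1/16) + (13*(-1/31))/7)) = 1/(-12 + (3/8 + (1/7)*(-13/31))) = 1/(-12 + (3/8 - 13/217)) = 1/(-12 + 547/1736) = 1/(-20285/1736) = -1736/20285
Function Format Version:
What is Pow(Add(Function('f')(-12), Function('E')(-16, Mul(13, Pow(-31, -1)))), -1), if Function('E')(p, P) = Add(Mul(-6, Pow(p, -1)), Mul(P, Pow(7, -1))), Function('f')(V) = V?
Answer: Rational(-1736, 20285) ≈ -0.085580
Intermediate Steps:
Function('E')(p, P) = Add(Mul(-6, Pow(p, -1)), Mul(Rational(1, 7), P)) (Function('E')(p, P) = Add(Mul(-6, Pow(p, -1)), Mul(P, Rational(1, 7))) = Add(Mul(-6, Pow(p, -1)), Mul(Rational(1, 7), P)))
Pow(Add(Function('f')(-12), Function('E')(-16, Mul(13, Pow(-31, -1)))), -1) = Pow(Add(-12, Add(Mul(-6, Pow(-16, -1)), Mul(Rational(1, 7), Mul(13, Pow(-31, -1))))), -1) = Pow(Add(-12, Add(Mul(-6, Rational(-1, 16)), Mul(Rational(1, 7), Mul(13, Rational(-1, 31))))), -1) = Pow(Add(-12, Add(Rational(3, 8), Mul(Rational(1, 7), Rational(-13, 31)))), -1) = Pow(Add(-12, Add(Rational(3, 8), Rational(-13, 217))), -1) = Pow(Add(-12, Rational(547, 1736)), -1) = Pow(Rational(-20285, 1736), -1) = Rational(-1736, 20285)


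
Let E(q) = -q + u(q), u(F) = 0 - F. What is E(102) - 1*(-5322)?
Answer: 5118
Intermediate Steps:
u(F) = -F
E(q) = -2*q (E(q) = -q - q = -2*q)
E(102) - 1*(-5322) = -2*102 - 1*(-5322) = -204 + 5322 = 5118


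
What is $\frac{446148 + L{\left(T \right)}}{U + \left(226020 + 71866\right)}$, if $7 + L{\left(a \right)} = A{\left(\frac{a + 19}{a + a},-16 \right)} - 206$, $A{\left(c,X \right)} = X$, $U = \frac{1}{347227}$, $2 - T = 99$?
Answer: $\frac{154835116613}{103434062123} \approx 1.4969$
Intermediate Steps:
$T = -97$ ($T = 2 - 99 = -97$)
$U = \frac{1}{347227} \approx 2.88 \cdot 10^{-6}$
$L{\left(a \right)} = -229$ ($L{\left(a \right)} = -7 - 222 = -229$)
$\frac{446148 + L{\left(T \right)}}{U + \left(226020 + 71866\right)} = \frac{446148 - 229}{\frac{1}{347227} + \left(226020 + 71866\right)} = \frac{445919}{\frac{1}{347227} + 297886} = \frac{445919}{\frac{103434062123}{347227}} = 445919 \cdot \frac{347227}{103434062123} = \frac{154835116613}{103434062123}$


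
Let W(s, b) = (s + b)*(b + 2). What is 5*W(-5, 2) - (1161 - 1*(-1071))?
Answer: -2292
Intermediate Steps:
W(s, b) = (2 + b)*(b + s) (W(s, b) = (b + s)*(2 + b) = (2 + b)*(b + s))
5*W(-5, 2) - (1161 - 1*(-1071)) = 5*(2² + 2*2 + 2*(-5) + 2*(-5)) - (1161 - 1*(-1071)) = 5*(4 + 4 - 10 - 10) - (1161 + 1071) = 5*(-12) - 1*2232 = -60 - 2232 = -2292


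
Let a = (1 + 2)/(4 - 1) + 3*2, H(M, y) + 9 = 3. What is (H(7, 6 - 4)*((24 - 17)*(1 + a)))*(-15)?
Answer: 5040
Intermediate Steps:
H(M, y) = -6 (H(M, y) = -9 + 3 = -6)
a = 7 (a = 3/3 + 6 = 3*(⅓) + 6 = 1 + 6 = 7)
(H(7, 6 - 4)*((24 - 17)*(1 + a)))*(-15) = -6*(24 - 17)*(1 + 7)*(-15) = -42*8*(-15) = -6*56*(-15) = -336*(-15) = 5040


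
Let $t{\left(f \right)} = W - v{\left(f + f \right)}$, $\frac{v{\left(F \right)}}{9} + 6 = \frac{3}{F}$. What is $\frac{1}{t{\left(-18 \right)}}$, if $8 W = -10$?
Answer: $\frac{2}{107} \approx 0.018692$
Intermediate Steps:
$W = - \frac{5}{4}$ ($W = \frac{1}{8} \left(-10\right) = - \frac{5}{4} \approx -1.25$)
$v{\left(F \right)} = -54 + \frac{27}{F}$ ($v{\left(F \right)} = -54 + 9 \frac{3}{F} = -54 + \frac{27}{F}$)
$t{\left(f \right)} = \frac{211}{4} - \frac{27}{2 f}$ ($t{\left(f \right)} = - \frac{5}{4} - \left(-54 + \frac{27}{f + f}\right) = - \frac{5}{4} - \left(-54 + \frac{27}{2 f}\right) = - \frac{5}{4} + \left(54 - \frac{27}{2 f}\right) = \frac{211}{4} - \frac{27}{2 f}$)
$\frac{1}{t{\left(-18 \right)}} = \frac{1}{\frac{1}{4} \frac{1}{-18} \left(-54 + 211 \left(-18\right)\right)} = \frac{1}{\frac{1}{4} \left(- \frac{1}{18}\right) \left(-54 - 3798\right)} = \frac{1}{\frac{1}{4} \left(- \frac{1}{18}\right) \left(-3852\right)} = \frac{1}{\frac{107}{2}} = \frac{2}{107}$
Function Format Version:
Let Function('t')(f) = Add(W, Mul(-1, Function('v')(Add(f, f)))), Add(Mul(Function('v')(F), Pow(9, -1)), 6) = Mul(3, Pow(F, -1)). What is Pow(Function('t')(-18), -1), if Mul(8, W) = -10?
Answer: Rational(2, 107) ≈ 0.018692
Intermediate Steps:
W = Rational(-5, 4) (W = Mul(Rational(1, 8), -10) = Rational(-5, 4) ≈ -1.2500)
Function('v')(F) = Add(-54, Mul(27, Pow(F, -1))) (Function('v')(F) = Add(-54, Mul(9, Mul(3, Pow(F, -1)))) = Add(-54, Mul(27, Pow(F, -1))))
Function('t')(f) = Add(Rational(211, 4), Mul(Rational(-27, 2), Pow(f, -1))) (Function('t')(f) = Add(Rational(-5, 4), Mul(-1, Add(-54, Mul(27, Pow(Add(f, f), -1))))) = Add(Rational(-5, 4), Mul(-1, Add(-54, Mul(27, Pow(Mul(2, f), -1))))) = Add(Rational(-5, 4), Mul(-1, Add(-54, Mul(27, Mul(Rational(1, 2), Pow(f, -1)))))) = Add(Rational(-5, 4), Mul(-1, Add(-54, Mul(Rational(27, 2), Pow(f, -1))))) = Add(Rational(-5, 4), Add(54, Mul(Rational(-27, 2), Pow(f, -1)))) = Add(Rational(211, 4), Mul(Rational(-27, 2), Pow(f, -1))))
Pow(Function('t')(-18), -1) = Pow(Mul(Rational(1, 4), Pow(-18, -1), Add(-54, Mul(211, -18))), -1) = Pow(Mul(Rational(1, 4), Rational(-1, 18), Add(-54, -3798)), -1) = Pow(Mul(Rational(1, 4), Rational(-1, 18), -3852), -1) = Pow(Rational(107, 2), -1) = Rational(2, 107)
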